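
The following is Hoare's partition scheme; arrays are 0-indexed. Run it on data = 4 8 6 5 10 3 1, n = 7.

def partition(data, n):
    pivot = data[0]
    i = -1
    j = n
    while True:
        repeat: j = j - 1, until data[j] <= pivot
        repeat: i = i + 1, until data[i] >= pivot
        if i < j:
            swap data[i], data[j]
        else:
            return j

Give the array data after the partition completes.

pivot=4
j stops at 6 (1), i stops at 0 (4); swap ⇒ 1 8 6 5 10 3 4
j stops at 5 (3), i stops at 1 (8); swap ⇒ 1 3 6 5 10 8 4
j stops at 1, i stops at 2; i≥j ⇒ return 1. data=1 3 6 5 10 8 4

1 3 6 5 10 8 4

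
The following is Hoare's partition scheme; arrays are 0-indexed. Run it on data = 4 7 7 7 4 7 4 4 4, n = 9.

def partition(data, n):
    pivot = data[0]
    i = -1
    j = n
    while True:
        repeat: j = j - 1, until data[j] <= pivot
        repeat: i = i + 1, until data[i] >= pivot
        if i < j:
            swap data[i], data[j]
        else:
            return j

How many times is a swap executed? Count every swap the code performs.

pivot = data[0] = 4; i = -1, j = 9
j→8 (data[8]=4≤4), i→0 (data[0]=4≥4); i<j, swap → 4 7 7 7 4 7 4 4 4
j→7 (data[7]=4≤4), i→1 (data[1]=7≥4); i<j, swap → 4 4 7 7 4 7 4 7 4
j→6 (data[6]=4≤4), i→2 (data[2]=7≥4); i<j, swap → 4 4 4 7 4 7 7 7 4
j→4 (data[4]=4≤4), i→3 (data[3]=7≥4); i<j, swap → 4 4 4 4 7 7 7 7 4
j→3, i→4; i≥j, return j=3. data = 4 4 4 4 7 7 7 7 4

4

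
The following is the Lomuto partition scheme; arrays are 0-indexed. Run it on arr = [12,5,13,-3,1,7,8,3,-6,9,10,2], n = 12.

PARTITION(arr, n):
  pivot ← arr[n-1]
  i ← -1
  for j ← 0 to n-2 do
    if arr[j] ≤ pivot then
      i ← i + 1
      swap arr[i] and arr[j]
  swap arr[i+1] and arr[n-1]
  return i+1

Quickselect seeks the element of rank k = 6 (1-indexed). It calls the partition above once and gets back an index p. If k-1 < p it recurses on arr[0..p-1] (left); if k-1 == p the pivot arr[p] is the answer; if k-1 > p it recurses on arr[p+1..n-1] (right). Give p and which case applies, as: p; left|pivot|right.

3; right

pivot=2, i=-1
j=0: 12>2, skip
j=1: 5>2, skip
j=2: 13>2, skip
j=3: -3≤2, i=0, swap(0,3) ⇒ [-3,5,13,12,1,7,8,3,-6,9,10,2]
j=4: 1≤2, i=1, swap(1,4) ⇒ [-3,1,13,12,5,7,8,3,-6,9,10,2]
j=5: 7>2, skip
j=6: 8>2, skip
j=7: 3>2, skip
j=8: -6≤2, i=2, swap(2,8) ⇒ [-3,1,-6,12,5,7,8,3,13,9,10,2]
j=9: 9>2, skip
j=10: 10>2, skip
swap(3,11) ⇒ [-3,1,-6,2,5,7,8,3,13,9,10,12]; return 3
p = 3; k-1 = 5 > 3 ⇒ right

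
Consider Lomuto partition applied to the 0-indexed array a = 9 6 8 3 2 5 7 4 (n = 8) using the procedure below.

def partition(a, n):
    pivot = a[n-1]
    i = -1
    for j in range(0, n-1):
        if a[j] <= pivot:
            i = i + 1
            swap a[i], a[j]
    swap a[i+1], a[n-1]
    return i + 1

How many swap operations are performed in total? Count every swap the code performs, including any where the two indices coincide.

pivot=4, i=-1
j=0: 9>4, skip
j=1: 6>4, skip
j=2: 8>4, skip
j=3: 3≤4, i=0, swap(0,3) ⇒ 3 6 8 9 2 5 7 4
j=4: 2≤4, i=1, swap(1,4) ⇒ 3 2 8 9 6 5 7 4
j=5: 5>4, skip
j=6: 7>4, skip
swap(2,7) ⇒ 3 2 4 9 6 5 7 8; return 2

3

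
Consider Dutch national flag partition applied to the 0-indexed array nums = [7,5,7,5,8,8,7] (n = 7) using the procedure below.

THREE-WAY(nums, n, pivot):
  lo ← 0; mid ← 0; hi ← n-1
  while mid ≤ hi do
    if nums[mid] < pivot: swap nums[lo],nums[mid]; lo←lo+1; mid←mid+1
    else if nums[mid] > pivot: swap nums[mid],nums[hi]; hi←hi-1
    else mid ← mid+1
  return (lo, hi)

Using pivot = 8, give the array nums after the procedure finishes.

lo=0 mid=0 hi=6
7<8: swap(0,0), lo=1 mid=1 ⇒ [7,5,7,5,8,8,7]
5<8: swap(1,1), lo=2 mid=2 ⇒ [7,5,7,5,8,8,7]
7<8: swap(2,2), lo=3 mid=3 ⇒ [7,5,7,5,8,8,7]
5<8: swap(3,3), lo=4 mid=4 ⇒ [7,5,7,5,8,8,7]
8=8: mid=5
8=8: mid=6
7<8: swap(4,6), lo=5 mid=7 ⇒ [7,5,7,5,7,8,8]
done. lo=5 hi=6; nums=[7,5,7,5,7,8,8]

[7,5,7,5,7,8,8]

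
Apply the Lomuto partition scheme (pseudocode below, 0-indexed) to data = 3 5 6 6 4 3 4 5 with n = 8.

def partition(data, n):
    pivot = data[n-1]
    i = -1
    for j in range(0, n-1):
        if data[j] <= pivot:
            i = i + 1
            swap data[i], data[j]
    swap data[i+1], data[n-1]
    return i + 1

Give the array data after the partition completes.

3 5 4 3 4 5 6 6

pivot=5, i=-1
j=0: 3≤5, i=0, swap(0,0) ⇒ 3 5 6 6 4 3 4 5
j=1: 5≤5, i=1, swap(1,1) ⇒ 3 5 6 6 4 3 4 5
j=2: 6>5, skip
j=3: 6>5, skip
j=4: 4≤5, i=2, swap(2,4) ⇒ 3 5 4 6 6 3 4 5
j=5: 3≤5, i=3, swap(3,5) ⇒ 3 5 4 3 6 6 4 5
j=6: 4≤5, i=4, swap(4,6) ⇒ 3 5 4 3 4 6 6 5
swap(5,7) ⇒ 3 5 4 3 4 5 6 6; return 5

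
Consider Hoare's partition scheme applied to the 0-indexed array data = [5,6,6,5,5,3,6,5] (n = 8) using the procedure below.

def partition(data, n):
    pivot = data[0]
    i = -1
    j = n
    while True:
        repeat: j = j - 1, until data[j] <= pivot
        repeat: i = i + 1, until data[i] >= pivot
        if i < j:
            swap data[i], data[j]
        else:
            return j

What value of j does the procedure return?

pivot = data[0] = 5; i = -1, j = 8
j→7 (data[7]=5≤5), i→0 (data[0]=5≥5); i<j, swap → [5,6,6,5,5,3,6,5]
j→5 (data[5]=3≤5), i→1 (data[1]=6≥5); i<j, swap → [5,3,6,5,5,6,6,5]
j→4 (data[4]=5≤5), i→2 (data[2]=6≥5); i<j, swap → [5,3,5,5,6,6,6,5]
j→3, i→3; i≥j, return j=3. data = [5,3,5,5,6,6,6,5]

3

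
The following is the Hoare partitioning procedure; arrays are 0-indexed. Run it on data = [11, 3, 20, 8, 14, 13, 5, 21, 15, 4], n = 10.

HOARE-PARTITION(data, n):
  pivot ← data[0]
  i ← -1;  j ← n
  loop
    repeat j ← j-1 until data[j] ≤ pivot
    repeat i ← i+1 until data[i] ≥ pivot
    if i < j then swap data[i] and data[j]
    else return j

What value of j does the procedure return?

3

pivot = data[0] = 11; i = -1, j = 10
j→9 (data[9]=4≤11), i→0 (data[0]=11≥11); i<j, swap → [4, 3, 20, 8, 14, 13, 5, 21, 15, 11]
j→6 (data[6]=5≤11), i→2 (data[2]=20≥11); i<j, swap → [4, 3, 5, 8, 14, 13, 20, 21, 15, 11]
j→3, i→4; i≥j, return j=3. data = [4, 3, 5, 8, 14, 13, 20, 21, 15, 11]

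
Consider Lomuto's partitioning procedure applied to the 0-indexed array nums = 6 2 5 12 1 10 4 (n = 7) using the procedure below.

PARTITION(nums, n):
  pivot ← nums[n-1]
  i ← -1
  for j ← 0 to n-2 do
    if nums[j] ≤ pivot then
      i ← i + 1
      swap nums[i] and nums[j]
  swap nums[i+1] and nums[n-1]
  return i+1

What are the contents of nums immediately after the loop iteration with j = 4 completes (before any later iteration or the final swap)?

pivot = nums[6] = 4; i = -1
j=0: nums[0]=6 > 4 → no swap
j=1: nums[1]=2 ≤ 4 → i=0, swap nums[0],nums[1] → 2 6 5 12 1 10 4
j=2: nums[2]=5 > 4 → no swap
j=3: nums[3]=12 > 4 → no swap
j=4: nums[4]=1 ≤ 4 → i=1, swap nums[1],nums[4] → 2 1 5 12 6 10 4
(after j=4) nums = 2 1 5 12 6 10 4

2 1 5 12 6 10 4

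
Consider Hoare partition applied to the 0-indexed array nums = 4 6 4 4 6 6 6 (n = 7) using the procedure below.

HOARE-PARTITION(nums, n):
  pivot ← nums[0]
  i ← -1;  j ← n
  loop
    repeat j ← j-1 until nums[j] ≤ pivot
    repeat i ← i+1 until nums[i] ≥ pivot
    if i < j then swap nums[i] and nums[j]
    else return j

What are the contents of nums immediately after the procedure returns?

pivot=4
j stops at 3 (4), i stops at 0 (4); swap ⇒ 4 6 4 4 6 6 6
j stops at 2 (4), i stops at 1 (6); swap ⇒ 4 4 6 4 6 6 6
j stops at 1, i stops at 2; i≥j ⇒ return 1. nums=4 4 6 4 6 6 6

4 4 6 4 6 6 6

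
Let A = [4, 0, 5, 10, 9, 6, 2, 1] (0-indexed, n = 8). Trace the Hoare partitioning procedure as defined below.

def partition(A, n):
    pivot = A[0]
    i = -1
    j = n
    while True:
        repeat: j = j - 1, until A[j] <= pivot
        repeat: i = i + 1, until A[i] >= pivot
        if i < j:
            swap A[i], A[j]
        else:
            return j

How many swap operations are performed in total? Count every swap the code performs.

2

pivot=4
j stops at 7 (1), i stops at 0 (4); swap ⇒ [1, 0, 5, 10, 9, 6, 2, 4]
j stops at 6 (2), i stops at 2 (5); swap ⇒ [1, 0, 2, 10, 9, 6, 5, 4]
j stops at 2, i stops at 3; i≥j ⇒ return 2. A=[1, 0, 2, 10, 9, 6, 5, 4]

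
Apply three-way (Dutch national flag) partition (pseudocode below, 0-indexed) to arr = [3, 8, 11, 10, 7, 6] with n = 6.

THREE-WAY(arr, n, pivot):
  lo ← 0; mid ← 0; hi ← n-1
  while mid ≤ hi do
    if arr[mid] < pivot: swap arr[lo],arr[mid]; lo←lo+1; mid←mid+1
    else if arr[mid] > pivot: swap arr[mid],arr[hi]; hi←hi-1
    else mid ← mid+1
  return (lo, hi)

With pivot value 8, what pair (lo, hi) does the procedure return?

pivot = 8; lo=0, mid=0, hi=5
arr[mid]=3<8: swap arr[0],arr[0]; lo=1,mid=1 → [3, 8, 11, 10, 7, 6]
arr[mid]=8=8: mid=2
arr[mid]=11>8: swap arr[2],arr[5]; hi=4 → [3, 8, 6, 10, 7, 11]
arr[mid]=6<8: swap arr[1],arr[2]; lo=2,mid=3 → [3, 6, 8, 10, 7, 11]
arr[mid]=10>8: swap arr[3],arr[4]; hi=3 → [3, 6, 8, 7, 10, 11]
arr[mid]=7<8: swap arr[2],arr[3]; lo=3,mid=4 → [3, 6, 7, 8, 10, 11]
end: lo=3, hi=3; arr = [3, 6, 7, 8, 10, 11]

(3, 3)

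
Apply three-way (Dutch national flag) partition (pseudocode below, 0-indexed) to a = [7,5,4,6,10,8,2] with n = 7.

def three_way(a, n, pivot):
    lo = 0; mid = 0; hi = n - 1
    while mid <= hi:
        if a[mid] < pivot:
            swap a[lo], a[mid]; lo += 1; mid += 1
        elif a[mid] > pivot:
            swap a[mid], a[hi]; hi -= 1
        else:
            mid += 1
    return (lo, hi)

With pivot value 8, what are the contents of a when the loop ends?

lo=0 mid=0 hi=6
7<8: swap(0,0), lo=1 mid=1 ⇒ [7,5,4,6,10,8,2]
5<8: swap(1,1), lo=2 mid=2 ⇒ [7,5,4,6,10,8,2]
4<8: swap(2,2), lo=3 mid=3 ⇒ [7,5,4,6,10,8,2]
6<8: swap(3,3), lo=4 mid=4 ⇒ [7,5,4,6,10,8,2]
10>8: swap(4,6), hi=5 ⇒ [7,5,4,6,2,8,10]
2<8: swap(4,4), lo=5 mid=5 ⇒ [7,5,4,6,2,8,10]
8=8: mid=6
done. lo=5 hi=5; a=[7,5,4,6,2,8,10]

[7,5,4,6,2,8,10]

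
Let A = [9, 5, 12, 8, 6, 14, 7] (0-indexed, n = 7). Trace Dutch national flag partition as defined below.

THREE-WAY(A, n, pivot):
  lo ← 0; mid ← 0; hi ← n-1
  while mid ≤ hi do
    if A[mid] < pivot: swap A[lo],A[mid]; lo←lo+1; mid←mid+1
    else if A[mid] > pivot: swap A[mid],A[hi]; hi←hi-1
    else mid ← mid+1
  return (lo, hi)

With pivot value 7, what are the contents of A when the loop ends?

lo=0 mid=0 hi=6
9>7: swap(0,6), hi=5 ⇒ [7, 5, 12, 8, 6, 14, 9]
7=7: mid=1
5<7: swap(0,1), lo=1 mid=2 ⇒ [5, 7, 12, 8, 6, 14, 9]
12>7: swap(2,5), hi=4 ⇒ [5, 7, 14, 8, 6, 12, 9]
14>7: swap(2,4), hi=3 ⇒ [5, 7, 6, 8, 14, 12, 9]
6<7: swap(1,2), lo=2 mid=3 ⇒ [5, 6, 7, 8, 14, 12, 9]
8>7: swap(3,3), hi=2 ⇒ [5, 6, 7, 8, 14, 12, 9]
done. lo=2 hi=2; A=[5, 6, 7, 8, 14, 12, 9]

[5, 6, 7, 8, 14, 12, 9]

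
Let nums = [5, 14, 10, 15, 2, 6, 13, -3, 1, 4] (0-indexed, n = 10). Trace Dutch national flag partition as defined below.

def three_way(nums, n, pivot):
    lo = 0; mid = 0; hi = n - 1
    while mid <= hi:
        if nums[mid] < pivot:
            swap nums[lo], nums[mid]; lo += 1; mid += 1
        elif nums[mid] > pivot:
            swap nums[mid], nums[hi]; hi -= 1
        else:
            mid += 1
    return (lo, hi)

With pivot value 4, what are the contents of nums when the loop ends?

pivot = 4; lo=0, mid=0, hi=9
nums[mid]=5>4: swap nums[0],nums[9]; hi=8 → [4, 14, 10, 15, 2, 6, 13, -3, 1, 5]
nums[mid]=4=4: mid=1
nums[mid]=14>4: swap nums[1],nums[8]; hi=7 → [4, 1, 10, 15, 2, 6, 13, -3, 14, 5]
nums[mid]=1<4: swap nums[0],nums[1]; lo=1,mid=2 → [1, 4, 10, 15, 2, 6, 13, -3, 14, 5]
nums[mid]=10>4: swap nums[2],nums[7]; hi=6 → [1, 4, -3, 15, 2, 6, 13, 10, 14, 5]
nums[mid]=-3<4: swap nums[1],nums[2]; lo=2,mid=3 → [1, -3, 4, 15, 2, 6, 13, 10, 14, 5]
nums[mid]=15>4: swap nums[3],nums[6]; hi=5 → [1, -3, 4, 13, 2, 6, 15, 10, 14, 5]
nums[mid]=13>4: swap nums[3],nums[5]; hi=4 → [1, -3, 4, 6, 2, 13, 15, 10, 14, 5]
nums[mid]=6>4: swap nums[3],nums[4]; hi=3 → [1, -3, 4, 2, 6, 13, 15, 10, 14, 5]
nums[mid]=2<4: swap nums[2],nums[3]; lo=3,mid=4 → [1, -3, 2, 4, 6, 13, 15, 10, 14, 5]
end: lo=3, hi=3; nums = [1, -3, 2, 4, 6, 13, 15, 10, 14, 5]

[1, -3, 2, 4, 6, 13, 15, 10, 14, 5]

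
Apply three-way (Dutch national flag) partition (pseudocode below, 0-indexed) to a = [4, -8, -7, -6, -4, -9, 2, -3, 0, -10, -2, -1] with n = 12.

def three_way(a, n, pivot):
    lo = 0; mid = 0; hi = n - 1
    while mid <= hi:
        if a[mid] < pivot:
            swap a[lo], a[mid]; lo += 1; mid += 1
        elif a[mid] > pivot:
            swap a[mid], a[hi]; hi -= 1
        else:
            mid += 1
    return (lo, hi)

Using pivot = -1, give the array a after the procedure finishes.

lo=0 mid=0 hi=11
4>-1: swap(0,11), hi=10 ⇒ [-1, -8, -7, -6, -4, -9, 2, -3, 0, -10, -2, 4]
-1=-1: mid=1
-8<-1: swap(0,1), lo=1 mid=2 ⇒ [-8, -1, -7, -6, -4, -9, 2, -3, 0, -10, -2, 4]
-7<-1: swap(1,2), lo=2 mid=3 ⇒ [-8, -7, -1, -6, -4, -9, 2, -3, 0, -10, -2, 4]
-6<-1: swap(2,3), lo=3 mid=4 ⇒ [-8, -7, -6, -1, -4, -9, 2, -3, 0, -10, -2, 4]
-4<-1: swap(3,4), lo=4 mid=5 ⇒ [-8, -7, -6, -4, -1, -9, 2, -3, 0, -10, -2, 4]
-9<-1: swap(4,5), lo=5 mid=6 ⇒ [-8, -7, -6, -4, -9, -1, 2, -3, 0, -10, -2, 4]
2>-1: swap(6,10), hi=9 ⇒ [-8, -7, -6, -4, -9, -1, -2, -3, 0, -10, 2, 4]
-2<-1: swap(5,6), lo=6 mid=7 ⇒ [-8, -7, -6, -4, -9, -2, -1, -3, 0, -10, 2, 4]
-3<-1: swap(6,7), lo=7 mid=8 ⇒ [-8, -7, -6, -4, -9, -2, -3, -1, 0, -10, 2, 4]
0>-1: swap(8,9), hi=8 ⇒ [-8, -7, -6, -4, -9, -2, -3, -1, -10, 0, 2, 4]
-10<-1: swap(7,8), lo=8 mid=9 ⇒ [-8, -7, -6, -4, -9, -2, -3, -10, -1, 0, 2, 4]
done. lo=8 hi=8; a=[-8, -7, -6, -4, -9, -2, -3, -10, -1, 0, 2, 4]

[-8, -7, -6, -4, -9, -2, -3, -10, -1, 0, 2, 4]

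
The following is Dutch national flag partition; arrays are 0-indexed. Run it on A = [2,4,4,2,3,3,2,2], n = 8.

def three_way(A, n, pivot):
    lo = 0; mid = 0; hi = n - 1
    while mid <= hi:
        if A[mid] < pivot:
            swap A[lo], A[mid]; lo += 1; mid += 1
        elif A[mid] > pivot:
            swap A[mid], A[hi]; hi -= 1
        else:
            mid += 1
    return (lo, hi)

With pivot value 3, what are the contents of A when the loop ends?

[2,2,2,2,3,3,4,4]

pivot = 3; lo=0, mid=0, hi=7
A[mid]=2<3: swap A[0],A[0]; lo=1,mid=1 → [2,4,4,2,3,3,2,2]
A[mid]=4>3: swap A[1],A[7]; hi=6 → [2,2,4,2,3,3,2,4]
A[mid]=2<3: swap A[1],A[1]; lo=2,mid=2 → [2,2,4,2,3,3,2,4]
A[mid]=4>3: swap A[2],A[6]; hi=5 → [2,2,2,2,3,3,4,4]
A[mid]=2<3: swap A[2],A[2]; lo=3,mid=3 → [2,2,2,2,3,3,4,4]
A[mid]=2<3: swap A[3],A[3]; lo=4,mid=4 → [2,2,2,2,3,3,4,4]
A[mid]=3=3: mid=5
A[mid]=3=3: mid=6
end: lo=4, hi=5; A = [2,2,2,2,3,3,4,4]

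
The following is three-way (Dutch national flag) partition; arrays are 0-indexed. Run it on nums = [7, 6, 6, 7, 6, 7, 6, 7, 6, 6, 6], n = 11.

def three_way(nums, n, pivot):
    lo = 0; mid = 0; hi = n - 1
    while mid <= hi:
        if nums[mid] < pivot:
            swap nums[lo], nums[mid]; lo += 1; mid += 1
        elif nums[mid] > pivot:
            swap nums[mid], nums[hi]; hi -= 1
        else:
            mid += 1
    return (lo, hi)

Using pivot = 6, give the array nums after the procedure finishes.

[6, 6, 6, 6, 6, 6, 6, 7, 7, 7, 7]

pivot = 6; lo=0, mid=0, hi=10
nums[mid]=7>6: swap nums[0],nums[10]; hi=9 → [6, 6, 6, 7, 6, 7, 6, 7, 6, 6, 7]
nums[mid]=6=6: mid=1
nums[mid]=6=6: mid=2
nums[mid]=6=6: mid=3
nums[mid]=7>6: swap nums[3],nums[9]; hi=8 → [6, 6, 6, 6, 6, 7, 6, 7, 6, 7, 7]
nums[mid]=6=6: mid=4
nums[mid]=6=6: mid=5
nums[mid]=7>6: swap nums[5],nums[8]; hi=7 → [6, 6, 6, 6, 6, 6, 6, 7, 7, 7, 7]
nums[mid]=6=6: mid=6
nums[mid]=6=6: mid=7
nums[mid]=7>6: swap nums[7],nums[7]; hi=6 → [6, 6, 6, 6, 6, 6, 6, 7, 7, 7, 7]
end: lo=0, hi=6; nums = [6, 6, 6, 6, 6, 6, 6, 7, 7, 7, 7]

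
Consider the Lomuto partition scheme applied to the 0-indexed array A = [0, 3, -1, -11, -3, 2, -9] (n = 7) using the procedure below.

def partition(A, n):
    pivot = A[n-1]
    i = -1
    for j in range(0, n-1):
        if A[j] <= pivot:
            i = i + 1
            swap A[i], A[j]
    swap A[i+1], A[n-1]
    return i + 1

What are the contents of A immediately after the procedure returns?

[-11, -9, -1, 0, -3, 2, 3]

pivot = A[6] = -9; i = -1
j=0: A[0]=0 > -9 → no swap
j=1: A[1]=3 > -9 → no swap
j=2: A[2]=-1 > -9 → no swap
j=3: A[3]=-11 ≤ -9 → i=0, swap A[0],A[3] → [-11, 3, -1, 0, -3, 2, -9]
j=4: A[4]=-3 > -9 → no swap
j=5: A[5]=2 > -9 → no swap
final swap A[1],A[6] → [-11, -9, -1, 0, -3, 2, 3]; return 1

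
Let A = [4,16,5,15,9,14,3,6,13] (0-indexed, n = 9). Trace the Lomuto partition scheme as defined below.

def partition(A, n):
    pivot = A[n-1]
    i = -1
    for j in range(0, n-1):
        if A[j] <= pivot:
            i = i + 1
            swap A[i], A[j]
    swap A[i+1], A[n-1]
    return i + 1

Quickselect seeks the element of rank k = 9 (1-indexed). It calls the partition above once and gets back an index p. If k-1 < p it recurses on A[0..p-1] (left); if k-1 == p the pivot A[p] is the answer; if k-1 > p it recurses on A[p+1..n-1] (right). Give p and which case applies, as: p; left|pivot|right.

pivot=13, i=-1
j=0: 4≤13, i=0, swap(0,0) ⇒ [4,16,5,15,9,14,3,6,13]
j=1: 16>13, skip
j=2: 5≤13, i=1, swap(1,2) ⇒ [4,5,16,15,9,14,3,6,13]
j=3: 15>13, skip
j=4: 9≤13, i=2, swap(2,4) ⇒ [4,5,9,15,16,14,3,6,13]
j=5: 14>13, skip
j=6: 3≤13, i=3, swap(3,6) ⇒ [4,5,9,3,16,14,15,6,13]
j=7: 6≤13, i=4, swap(4,7) ⇒ [4,5,9,3,6,14,15,16,13]
swap(5,8) ⇒ [4,5,9,3,6,13,15,16,14]; return 5
p = 5; k-1 = 8 > 5 ⇒ right

5; right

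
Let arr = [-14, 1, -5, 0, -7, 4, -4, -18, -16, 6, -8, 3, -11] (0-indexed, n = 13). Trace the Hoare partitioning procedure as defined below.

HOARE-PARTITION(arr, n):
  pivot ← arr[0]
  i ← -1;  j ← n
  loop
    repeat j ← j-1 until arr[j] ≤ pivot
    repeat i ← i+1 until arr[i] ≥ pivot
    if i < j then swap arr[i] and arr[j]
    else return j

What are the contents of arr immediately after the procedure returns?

pivot = arr[0] = -14; i = -1, j = 13
j→8 (arr[8]=-16≤-14), i→0 (arr[0]=-14≥-14); i<j, swap → [-16, 1, -5, 0, -7, 4, -4, -18, -14, 6, -8, 3, -11]
j→7 (arr[7]=-18≤-14), i→1 (arr[1]=1≥-14); i<j, swap → [-16, -18, -5, 0, -7, 4, -4, 1, -14, 6, -8, 3, -11]
j→1, i→2; i≥j, return j=1. arr = [-16, -18, -5, 0, -7, 4, -4, 1, -14, 6, -8, 3, -11]

[-16, -18, -5, 0, -7, 4, -4, 1, -14, 6, -8, 3, -11]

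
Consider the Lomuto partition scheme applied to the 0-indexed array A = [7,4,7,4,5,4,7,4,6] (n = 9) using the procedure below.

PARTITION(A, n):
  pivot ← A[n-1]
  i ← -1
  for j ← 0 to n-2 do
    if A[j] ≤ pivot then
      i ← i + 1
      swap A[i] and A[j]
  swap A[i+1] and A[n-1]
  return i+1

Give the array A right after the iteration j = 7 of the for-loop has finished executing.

pivot = A[8] = 6; i = -1
j=0: A[0]=7 > 6 → no swap
j=1: A[1]=4 ≤ 6 → i=0, swap A[0],A[1] → [4,7,7,4,5,4,7,4,6]
j=2: A[2]=7 > 6 → no swap
j=3: A[3]=4 ≤ 6 → i=1, swap A[1],A[3] → [4,4,7,7,5,4,7,4,6]
j=4: A[4]=5 ≤ 6 → i=2, swap A[2],A[4] → [4,4,5,7,7,4,7,4,6]
j=5: A[5]=4 ≤ 6 → i=3, swap A[3],A[5] → [4,4,5,4,7,7,7,4,6]
j=6: A[6]=7 > 6 → no swap
j=7: A[7]=4 ≤ 6 → i=4, swap A[4],A[7] → [4,4,5,4,4,7,7,7,6]
(after j=7) A = [4,4,5,4,4,7,7,7,6]

[4,4,5,4,4,7,7,7,6]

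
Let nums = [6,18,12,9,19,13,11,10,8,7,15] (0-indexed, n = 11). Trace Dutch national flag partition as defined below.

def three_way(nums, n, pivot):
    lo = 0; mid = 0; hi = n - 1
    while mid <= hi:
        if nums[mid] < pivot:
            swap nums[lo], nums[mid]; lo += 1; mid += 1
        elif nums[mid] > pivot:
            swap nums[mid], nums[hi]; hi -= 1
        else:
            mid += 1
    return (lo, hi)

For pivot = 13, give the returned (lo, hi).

pivot = 13; lo=0, mid=0, hi=10
nums[mid]=6<13: swap nums[0],nums[0]; lo=1,mid=1 → [6,18,12,9,19,13,11,10,8,7,15]
nums[mid]=18>13: swap nums[1],nums[10]; hi=9 → [6,15,12,9,19,13,11,10,8,7,18]
nums[mid]=15>13: swap nums[1],nums[9]; hi=8 → [6,7,12,9,19,13,11,10,8,15,18]
nums[mid]=7<13: swap nums[1],nums[1]; lo=2,mid=2 → [6,7,12,9,19,13,11,10,8,15,18]
nums[mid]=12<13: swap nums[2],nums[2]; lo=3,mid=3 → [6,7,12,9,19,13,11,10,8,15,18]
nums[mid]=9<13: swap nums[3],nums[3]; lo=4,mid=4 → [6,7,12,9,19,13,11,10,8,15,18]
nums[mid]=19>13: swap nums[4],nums[8]; hi=7 → [6,7,12,9,8,13,11,10,19,15,18]
nums[mid]=8<13: swap nums[4],nums[4]; lo=5,mid=5 → [6,7,12,9,8,13,11,10,19,15,18]
nums[mid]=13=13: mid=6
nums[mid]=11<13: swap nums[5],nums[6]; lo=6,mid=7 → [6,7,12,9,8,11,13,10,19,15,18]
nums[mid]=10<13: swap nums[6],nums[7]; lo=7,mid=8 → [6,7,12,9,8,11,10,13,19,15,18]
end: lo=7, hi=7; nums = [6,7,12,9,8,11,10,13,19,15,18]

(7, 7)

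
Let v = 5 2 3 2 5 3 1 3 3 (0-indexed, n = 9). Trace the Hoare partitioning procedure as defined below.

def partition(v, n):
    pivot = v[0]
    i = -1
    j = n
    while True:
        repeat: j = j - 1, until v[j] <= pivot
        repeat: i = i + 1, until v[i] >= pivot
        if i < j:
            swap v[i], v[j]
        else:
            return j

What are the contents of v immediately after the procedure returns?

pivot = v[0] = 5; i = -1, j = 9
j→8 (v[8]=3≤5), i→0 (v[0]=5≥5); i<j, swap → 3 2 3 2 5 3 1 3 5
j→7 (v[7]=3≤5), i→4 (v[4]=5≥5); i<j, swap → 3 2 3 2 3 3 1 5 5
j→6, i→7; i≥j, return j=6. v = 3 2 3 2 3 3 1 5 5

3 2 3 2 3 3 1 5 5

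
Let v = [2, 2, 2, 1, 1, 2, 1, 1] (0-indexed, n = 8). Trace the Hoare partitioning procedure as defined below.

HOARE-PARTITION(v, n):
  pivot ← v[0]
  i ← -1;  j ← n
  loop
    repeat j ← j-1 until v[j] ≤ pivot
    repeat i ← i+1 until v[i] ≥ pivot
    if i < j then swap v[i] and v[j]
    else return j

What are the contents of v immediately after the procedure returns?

[1, 1, 2, 1, 1, 2, 2, 2]

pivot = v[0] = 2; i = -1, j = 8
j→7 (v[7]=1≤2), i→0 (v[0]=2≥2); i<j, swap → [1, 2, 2, 1, 1, 2, 1, 2]
j→6 (v[6]=1≤2), i→1 (v[1]=2≥2); i<j, swap → [1, 1, 2, 1, 1, 2, 2, 2]
j→5 (v[5]=2≤2), i→2 (v[2]=2≥2); i<j, swap → [1, 1, 2, 1, 1, 2, 2, 2]
j→4, i→5; i≥j, return j=4. v = [1, 1, 2, 1, 1, 2, 2, 2]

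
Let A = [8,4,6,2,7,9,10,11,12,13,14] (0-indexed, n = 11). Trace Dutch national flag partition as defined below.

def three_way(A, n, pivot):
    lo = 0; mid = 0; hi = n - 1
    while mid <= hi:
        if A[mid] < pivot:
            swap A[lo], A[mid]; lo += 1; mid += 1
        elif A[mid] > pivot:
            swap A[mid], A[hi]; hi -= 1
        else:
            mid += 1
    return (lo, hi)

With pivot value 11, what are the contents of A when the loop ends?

[8,4,6,2,7,9,10,11,13,14,12]

lo=0 mid=0 hi=10
8<11: swap(0,0), lo=1 mid=1 ⇒ [8,4,6,2,7,9,10,11,12,13,14]
4<11: swap(1,1), lo=2 mid=2 ⇒ [8,4,6,2,7,9,10,11,12,13,14]
6<11: swap(2,2), lo=3 mid=3 ⇒ [8,4,6,2,7,9,10,11,12,13,14]
2<11: swap(3,3), lo=4 mid=4 ⇒ [8,4,6,2,7,9,10,11,12,13,14]
7<11: swap(4,4), lo=5 mid=5 ⇒ [8,4,6,2,7,9,10,11,12,13,14]
9<11: swap(5,5), lo=6 mid=6 ⇒ [8,4,6,2,7,9,10,11,12,13,14]
10<11: swap(6,6), lo=7 mid=7 ⇒ [8,4,6,2,7,9,10,11,12,13,14]
11=11: mid=8
12>11: swap(8,10), hi=9 ⇒ [8,4,6,2,7,9,10,11,14,13,12]
14>11: swap(8,9), hi=8 ⇒ [8,4,6,2,7,9,10,11,13,14,12]
13>11: swap(8,8), hi=7 ⇒ [8,4,6,2,7,9,10,11,13,14,12]
done. lo=7 hi=7; A=[8,4,6,2,7,9,10,11,13,14,12]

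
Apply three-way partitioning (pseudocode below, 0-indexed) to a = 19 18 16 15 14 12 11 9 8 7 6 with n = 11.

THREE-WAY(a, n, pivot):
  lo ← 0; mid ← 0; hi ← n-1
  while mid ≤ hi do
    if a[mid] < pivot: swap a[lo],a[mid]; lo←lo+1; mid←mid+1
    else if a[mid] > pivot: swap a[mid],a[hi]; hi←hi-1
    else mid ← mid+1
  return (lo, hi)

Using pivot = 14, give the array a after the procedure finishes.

6 7 8 9 12 11 14 15 16 18 19

pivot = 14; lo=0, mid=0, hi=10
a[mid]=19>14: swap a[0],a[10]; hi=9 → 6 18 16 15 14 12 11 9 8 7 19
a[mid]=6<14: swap a[0],a[0]; lo=1,mid=1 → 6 18 16 15 14 12 11 9 8 7 19
a[mid]=18>14: swap a[1],a[9]; hi=8 → 6 7 16 15 14 12 11 9 8 18 19
a[mid]=7<14: swap a[1],a[1]; lo=2,mid=2 → 6 7 16 15 14 12 11 9 8 18 19
a[mid]=16>14: swap a[2],a[8]; hi=7 → 6 7 8 15 14 12 11 9 16 18 19
a[mid]=8<14: swap a[2],a[2]; lo=3,mid=3 → 6 7 8 15 14 12 11 9 16 18 19
a[mid]=15>14: swap a[3],a[7]; hi=6 → 6 7 8 9 14 12 11 15 16 18 19
a[mid]=9<14: swap a[3],a[3]; lo=4,mid=4 → 6 7 8 9 14 12 11 15 16 18 19
a[mid]=14=14: mid=5
a[mid]=12<14: swap a[4],a[5]; lo=5,mid=6 → 6 7 8 9 12 14 11 15 16 18 19
a[mid]=11<14: swap a[5],a[6]; lo=6,mid=7 → 6 7 8 9 12 11 14 15 16 18 19
end: lo=6, hi=6; a = 6 7 8 9 12 11 14 15 16 18 19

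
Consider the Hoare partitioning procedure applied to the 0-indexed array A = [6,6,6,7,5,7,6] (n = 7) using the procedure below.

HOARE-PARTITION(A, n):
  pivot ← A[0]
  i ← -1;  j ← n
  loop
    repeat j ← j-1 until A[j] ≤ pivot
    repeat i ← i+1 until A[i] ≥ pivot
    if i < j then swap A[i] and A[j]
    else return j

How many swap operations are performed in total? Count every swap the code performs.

2

pivot = A[0] = 6; i = -1, j = 7
j→6 (A[6]=6≤6), i→0 (A[0]=6≥6); i<j, swap → [6,6,6,7,5,7,6]
j→4 (A[4]=5≤6), i→1 (A[1]=6≥6); i<j, swap → [6,5,6,7,6,7,6]
j→2, i→2; i≥j, return j=2. A = [6,5,6,7,6,7,6]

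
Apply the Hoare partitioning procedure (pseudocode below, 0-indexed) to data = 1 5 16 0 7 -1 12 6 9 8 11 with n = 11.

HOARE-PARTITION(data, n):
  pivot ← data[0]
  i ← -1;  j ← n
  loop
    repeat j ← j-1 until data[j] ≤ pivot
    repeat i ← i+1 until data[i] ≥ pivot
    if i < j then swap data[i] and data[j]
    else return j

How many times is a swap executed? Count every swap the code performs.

2

pivot = data[0] = 1; i = -1, j = 11
j→5 (data[5]=-1≤1), i→0 (data[0]=1≥1); i<j, swap → -1 5 16 0 7 1 12 6 9 8 11
j→3 (data[3]=0≤1), i→1 (data[1]=5≥1); i<j, swap → -1 0 16 5 7 1 12 6 9 8 11
j→1, i→2; i≥j, return j=1. data = -1 0 16 5 7 1 12 6 9 8 11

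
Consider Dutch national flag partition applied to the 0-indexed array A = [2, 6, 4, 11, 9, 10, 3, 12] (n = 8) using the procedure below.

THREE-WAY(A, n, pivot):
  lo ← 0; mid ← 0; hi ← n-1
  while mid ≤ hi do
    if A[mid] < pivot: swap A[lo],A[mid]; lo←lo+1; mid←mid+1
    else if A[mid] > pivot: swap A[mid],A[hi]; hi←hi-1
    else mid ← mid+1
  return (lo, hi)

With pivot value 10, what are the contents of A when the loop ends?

pivot = 10; lo=0, mid=0, hi=7
A[mid]=2<10: swap A[0],A[0]; lo=1,mid=1 → [2, 6, 4, 11, 9, 10, 3, 12]
A[mid]=6<10: swap A[1],A[1]; lo=2,mid=2 → [2, 6, 4, 11, 9, 10, 3, 12]
A[mid]=4<10: swap A[2],A[2]; lo=3,mid=3 → [2, 6, 4, 11, 9, 10, 3, 12]
A[mid]=11>10: swap A[3],A[7]; hi=6 → [2, 6, 4, 12, 9, 10, 3, 11]
A[mid]=12>10: swap A[3],A[6]; hi=5 → [2, 6, 4, 3, 9, 10, 12, 11]
A[mid]=3<10: swap A[3],A[3]; lo=4,mid=4 → [2, 6, 4, 3, 9, 10, 12, 11]
A[mid]=9<10: swap A[4],A[4]; lo=5,mid=5 → [2, 6, 4, 3, 9, 10, 12, 11]
A[mid]=10=10: mid=6
end: lo=5, hi=5; A = [2, 6, 4, 3, 9, 10, 12, 11]

[2, 6, 4, 3, 9, 10, 12, 11]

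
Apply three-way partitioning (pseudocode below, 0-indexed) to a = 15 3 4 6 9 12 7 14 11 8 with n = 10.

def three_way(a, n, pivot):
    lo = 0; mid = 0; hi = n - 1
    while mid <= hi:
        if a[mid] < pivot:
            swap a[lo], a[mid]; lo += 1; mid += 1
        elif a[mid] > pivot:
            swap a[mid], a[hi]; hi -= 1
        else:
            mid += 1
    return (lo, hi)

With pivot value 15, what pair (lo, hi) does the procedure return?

(9, 9)

pivot = 15; lo=0, mid=0, hi=9
a[mid]=15=15: mid=1
a[mid]=3<15: swap a[0],a[1]; lo=1,mid=2 → 3 15 4 6 9 12 7 14 11 8
a[mid]=4<15: swap a[1],a[2]; lo=2,mid=3 → 3 4 15 6 9 12 7 14 11 8
a[mid]=6<15: swap a[2],a[3]; lo=3,mid=4 → 3 4 6 15 9 12 7 14 11 8
a[mid]=9<15: swap a[3],a[4]; lo=4,mid=5 → 3 4 6 9 15 12 7 14 11 8
a[mid]=12<15: swap a[4],a[5]; lo=5,mid=6 → 3 4 6 9 12 15 7 14 11 8
a[mid]=7<15: swap a[5],a[6]; lo=6,mid=7 → 3 4 6 9 12 7 15 14 11 8
a[mid]=14<15: swap a[6],a[7]; lo=7,mid=8 → 3 4 6 9 12 7 14 15 11 8
a[mid]=11<15: swap a[7],a[8]; lo=8,mid=9 → 3 4 6 9 12 7 14 11 15 8
a[mid]=8<15: swap a[8],a[9]; lo=9,mid=10 → 3 4 6 9 12 7 14 11 8 15
end: lo=9, hi=9; a = 3 4 6 9 12 7 14 11 8 15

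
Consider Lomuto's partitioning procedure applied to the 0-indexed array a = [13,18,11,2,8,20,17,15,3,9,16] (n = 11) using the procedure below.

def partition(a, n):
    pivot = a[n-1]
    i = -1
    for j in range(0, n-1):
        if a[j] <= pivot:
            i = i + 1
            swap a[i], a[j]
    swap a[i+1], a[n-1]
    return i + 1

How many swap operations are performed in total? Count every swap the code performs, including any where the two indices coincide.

8

pivot = a[10] = 16; i = -1
j=0: a[0]=13 ≤ 16 → i=0, swap a[0],a[0] (no change) → [13,18,11,2,8,20,17,15,3,9,16]
j=1: a[1]=18 > 16 → no swap
j=2: a[2]=11 ≤ 16 → i=1, swap a[1],a[2] → [13,11,18,2,8,20,17,15,3,9,16]
j=3: a[3]=2 ≤ 16 → i=2, swap a[2],a[3] → [13,11,2,18,8,20,17,15,3,9,16]
j=4: a[4]=8 ≤ 16 → i=3, swap a[3],a[4] → [13,11,2,8,18,20,17,15,3,9,16]
j=5: a[5]=20 > 16 → no swap
j=6: a[6]=17 > 16 → no swap
j=7: a[7]=15 ≤ 16 → i=4, swap a[4],a[7] → [13,11,2,8,15,20,17,18,3,9,16]
j=8: a[8]=3 ≤ 16 → i=5, swap a[5],a[8] → [13,11,2,8,15,3,17,18,20,9,16]
j=9: a[9]=9 ≤ 16 → i=6, swap a[6],a[9] → [13,11,2,8,15,3,9,18,20,17,16]
final swap a[7],a[10] → [13,11,2,8,15,3,9,16,20,17,18]; return 7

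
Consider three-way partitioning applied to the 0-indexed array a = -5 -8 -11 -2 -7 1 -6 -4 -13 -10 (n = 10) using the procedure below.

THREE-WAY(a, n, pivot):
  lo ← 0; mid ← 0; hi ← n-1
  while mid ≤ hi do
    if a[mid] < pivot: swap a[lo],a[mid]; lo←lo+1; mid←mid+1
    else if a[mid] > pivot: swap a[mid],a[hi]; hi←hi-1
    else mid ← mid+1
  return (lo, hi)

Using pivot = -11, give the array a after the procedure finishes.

-13 -11 -2 -7 1 -6 -4 -8 -10 -5

pivot = -11; lo=0, mid=0, hi=9
a[mid]=-5>-11: swap a[0],a[9]; hi=8 → -10 -8 -11 -2 -7 1 -6 -4 -13 -5
a[mid]=-10>-11: swap a[0],a[8]; hi=7 → -13 -8 -11 -2 -7 1 -6 -4 -10 -5
a[mid]=-13<-11: swap a[0],a[0]; lo=1,mid=1 → -13 -8 -11 -2 -7 1 -6 -4 -10 -5
a[mid]=-8>-11: swap a[1],a[7]; hi=6 → -13 -4 -11 -2 -7 1 -6 -8 -10 -5
a[mid]=-4>-11: swap a[1],a[6]; hi=5 → -13 -6 -11 -2 -7 1 -4 -8 -10 -5
a[mid]=-6>-11: swap a[1],a[5]; hi=4 → -13 1 -11 -2 -7 -6 -4 -8 -10 -5
a[mid]=1>-11: swap a[1],a[4]; hi=3 → -13 -7 -11 -2 1 -6 -4 -8 -10 -5
a[mid]=-7>-11: swap a[1],a[3]; hi=2 → -13 -2 -11 -7 1 -6 -4 -8 -10 -5
a[mid]=-2>-11: swap a[1],a[2]; hi=1 → -13 -11 -2 -7 1 -6 -4 -8 -10 -5
a[mid]=-11=-11: mid=2
end: lo=1, hi=1; a = -13 -11 -2 -7 1 -6 -4 -8 -10 -5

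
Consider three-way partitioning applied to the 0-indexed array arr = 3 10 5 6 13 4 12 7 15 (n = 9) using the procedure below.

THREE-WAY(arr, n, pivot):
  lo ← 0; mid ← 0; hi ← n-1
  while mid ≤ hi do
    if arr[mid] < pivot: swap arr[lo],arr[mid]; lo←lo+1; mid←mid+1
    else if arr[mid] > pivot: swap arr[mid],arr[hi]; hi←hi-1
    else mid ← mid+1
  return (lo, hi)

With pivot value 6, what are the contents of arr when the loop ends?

pivot = 6; lo=0, mid=0, hi=8
arr[mid]=3<6: swap arr[0],arr[0]; lo=1,mid=1 → 3 10 5 6 13 4 12 7 15
arr[mid]=10>6: swap arr[1],arr[8]; hi=7 → 3 15 5 6 13 4 12 7 10
arr[mid]=15>6: swap arr[1],arr[7]; hi=6 → 3 7 5 6 13 4 12 15 10
arr[mid]=7>6: swap arr[1],arr[6]; hi=5 → 3 12 5 6 13 4 7 15 10
arr[mid]=12>6: swap arr[1],arr[5]; hi=4 → 3 4 5 6 13 12 7 15 10
arr[mid]=4<6: swap arr[1],arr[1]; lo=2,mid=2 → 3 4 5 6 13 12 7 15 10
arr[mid]=5<6: swap arr[2],arr[2]; lo=3,mid=3 → 3 4 5 6 13 12 7 15 10
arr[mid]=6=6: mid=4
arr[mid]=13>6: swap arr[4],arr[4]; hi=3 → 3 4 5 6 13 12 7 15 10
end: lo=3, hi=3; arr = 3 4 5 6 13 12 7 15 10

3 4 5 6 13 12 7 15 10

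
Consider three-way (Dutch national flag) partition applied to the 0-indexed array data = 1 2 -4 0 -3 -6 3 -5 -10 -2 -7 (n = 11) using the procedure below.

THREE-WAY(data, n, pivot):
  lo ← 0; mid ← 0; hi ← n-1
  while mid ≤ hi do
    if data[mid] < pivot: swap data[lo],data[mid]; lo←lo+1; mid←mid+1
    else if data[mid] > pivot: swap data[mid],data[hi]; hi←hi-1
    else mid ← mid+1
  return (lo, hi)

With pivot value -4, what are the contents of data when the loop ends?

-7 -10 -5 -6 -4 3 -3 0 -2 2 1

pivot = -4; lo=0, mid=0, hi=10
data[mid]=1>-4: swap data[0],data[10]; hi=9 → -7 2 -4 0 -3 -6 3 -5 -10 -2 1
data[mid]=-7<-4: swap data[0],data[0]; lo=1,mid=1 → -7 2 -4 0 -3 -6 3 -5 -10 -2 1
data[mid]=2>-4: swap data[1],data[9]; hi=8 → -7 -2 -4 0 -3 -6 3 -5 -10 2 1
data[mid]=-2>-4: swap data[1],data[8]; hi=7 → -7 -10 -4 0 -3 -6 3 -5 -2 2 1
data[mid]=-10<-4: swap data[1],data[1]; lo=2,mid=2 → -7 -10 -4 0 -3 -6 3 -5 -2 2 1
data[mid]=-4=-4: mid=3
data[mid]=0>-4: swap data[3],data[7]; hi=6 → -7 -10 -4 -5 -3 -6 3 0 -2 2 1
data[mid]=-5<-4: swap data[2],data[3]; lo=3,mid=4 → -7 -10 -5 -4 -3 -6 3 0 -2 2 1
data[mid]=-3>-4: swap data[4],data[6]; hi=5 → -7 -10 -5 -4 3 -6 -3 0 -2 2 1
data[mid]=3>-4: swap data[4],data[5]; hi=4 → -7 -10 -5 -4 -6 3 -3 0 -2 2 1
data[mid]=-6<-4: swap data[3],data[4]; lo=4,mid=5 → -7 -10 -5 -6 -4 3 -3 0 -2 2 1
end: lo=4, hi=4; data = -7 -10 -5 -6 -4 3 -3 0 -2 2 1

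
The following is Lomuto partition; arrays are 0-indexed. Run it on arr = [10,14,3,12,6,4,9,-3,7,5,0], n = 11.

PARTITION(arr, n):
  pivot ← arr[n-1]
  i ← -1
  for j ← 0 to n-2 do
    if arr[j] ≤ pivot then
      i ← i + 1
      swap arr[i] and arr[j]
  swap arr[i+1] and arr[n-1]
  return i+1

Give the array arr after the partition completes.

[-3,0,3,12,6,4,9,10,7,5,14]

pivot = arr[10] = 0; i = -1
j=0: arr[0]=10 > 0 → no swap
j=1: arr[1]=14 > 0 → no swap
j=2: arr[2]=3 > 0 → no swap
j=3: arr[3]=12 > 0 → no swap
j=4: arr[4]=6 > 0 → no swap
j=5: arr[5]=4 > 0 → no swap
j=6: arr[6]=9 > 0 → no swap
j=7: arr[7]=-3 ≤ 0 → i=0, swap arr[0],arr[7] → [-3,14,3,12,6,4,9,10,7,5,0]
j=8: arr[8]=7 > 0 → no swap
j=9: arr[9]=5 > 0 → no swap
final swap arr[1],arr[10] → [-3,0,3,12,6,4,9,10,7,5,14]; return 1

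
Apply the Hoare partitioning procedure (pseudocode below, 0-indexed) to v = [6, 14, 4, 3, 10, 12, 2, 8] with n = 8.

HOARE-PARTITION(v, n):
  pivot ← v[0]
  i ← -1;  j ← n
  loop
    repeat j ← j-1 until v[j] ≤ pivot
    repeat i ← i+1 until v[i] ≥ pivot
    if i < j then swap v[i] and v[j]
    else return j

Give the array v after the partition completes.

pivot = v[0] = 6; i = -1, j = 8
j→6 (v[6]=2≤6), i→0 (v[0]=6≥6); i<j, swap → [2, 14, 4, 3, 10, 12, 6, 8]
j→3 (v[3]=3≤6), i→1 (v[1]=14≥6); i<j, swap → [2, 3, 4, 14, 10, 12, 6, 8]
j→2, i→3; i≥j, return j=2. v = [2, 3, 4, 14, 10, 12, 6, 8]

[2, 3, 4, 14, 10, 12, 6, 8]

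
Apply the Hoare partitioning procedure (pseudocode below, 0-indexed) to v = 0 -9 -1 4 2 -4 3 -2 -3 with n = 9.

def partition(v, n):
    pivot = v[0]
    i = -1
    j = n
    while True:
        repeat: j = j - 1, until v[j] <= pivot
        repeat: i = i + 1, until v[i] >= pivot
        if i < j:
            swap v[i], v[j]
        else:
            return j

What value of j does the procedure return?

pivot = v[0] = 0; i = -1, j = 9
j→8 (v[8]=-3≤0), i→0 (v[0]=0≥0); i<j, swap → -3 -9 -1 4 2 -4 3 -2 0
j→7 (v[7]=-2≤0), i→3 (v[3]=4≥0); i<j, swap → -3 -9 -1 -2 2 -4 3 4 0
j→5 (v[5]=-4≤0), i→4 (v[4]=2≥0); i<j, swap → -3 -9 -1 -2 -4 2 3 4 0
j→4, i→5; i≥j, return j=4. v = -3 -9 -1 -2 -4 2 3 4 0

4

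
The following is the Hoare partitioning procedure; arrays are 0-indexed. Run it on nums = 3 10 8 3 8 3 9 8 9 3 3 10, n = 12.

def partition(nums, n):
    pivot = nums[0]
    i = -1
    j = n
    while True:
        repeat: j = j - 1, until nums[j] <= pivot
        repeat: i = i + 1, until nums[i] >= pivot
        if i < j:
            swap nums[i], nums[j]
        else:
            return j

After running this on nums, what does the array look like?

3 3 3 3 8 8 9 8 9 10 3 10

pivot = nums[0] = 3; i = -1, j = 12
j→10 (nums[10]=3≤3), i→0 (nums[0]=3≥3); i<j, swap → 3 10 8 3 8 3 9 8 9 3 3 10
j→9 (nums[9]=3≤3), i→1 (nums[1]=10≥3); i<j, swap → 3 3 8 3 8 3 9 8 9 10 3 10
j→5 (nums[5]=3≤3), i→2 (nums[2]=8≥3); i<j, swap → 3 3 3 3 8 8 9 8 9 10 3 10
j→3, i→3; i≥j, return j=3. nums = 3 3 3 3 8 8 9 8 9 10 3 10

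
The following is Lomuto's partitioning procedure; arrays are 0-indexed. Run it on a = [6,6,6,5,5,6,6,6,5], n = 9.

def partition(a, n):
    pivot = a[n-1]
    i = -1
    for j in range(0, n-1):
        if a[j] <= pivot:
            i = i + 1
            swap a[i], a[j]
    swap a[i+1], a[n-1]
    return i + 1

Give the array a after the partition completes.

[5,5,5,6,6,6,6,6,6]

pivot=5, i=-1
j=0: 6>5, skip
j=1: 6>5, skip
j=2: 6>5, skip
j=3: 5≤5, i=0, swap(0,3) ⇒ [5,6,6,6,5,6,6,6,5]
j=4: 5≤5, i=1, swap(1,4) ⇒ [5,5,6,6,6,6,6,6,5]
j=5: 6>5, skip
j=6: 6>5, skip
j=7: 6>5, skip
swap(2,8) ⇒ [5,5,5,6,6,6,6,6,6]; return 2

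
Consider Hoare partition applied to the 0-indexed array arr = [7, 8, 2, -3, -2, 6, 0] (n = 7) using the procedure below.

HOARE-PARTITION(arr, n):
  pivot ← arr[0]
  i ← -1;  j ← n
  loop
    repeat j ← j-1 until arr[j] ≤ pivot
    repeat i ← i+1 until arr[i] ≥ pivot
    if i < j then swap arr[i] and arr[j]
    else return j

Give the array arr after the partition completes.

pivot = arr[0] = 7; i = -1, j = 7
j→6 (arr[6]=0≤7), i→0 (arr[0]=7≥7); i<j, swap → [0, 8, 2, -3, -2, 6, 7]
j→5 (arr[5]=6≤7), i→1 (arr[1]=8≥7); i<j, swap → [0, 6, 2, -3, -2, 8, 7]
j→4, i→5; i≥j, return j=4. arr = [0, 6, 2, -3, -2, 8, 7]

[0, 6, 2, -3, -2, 8, 7]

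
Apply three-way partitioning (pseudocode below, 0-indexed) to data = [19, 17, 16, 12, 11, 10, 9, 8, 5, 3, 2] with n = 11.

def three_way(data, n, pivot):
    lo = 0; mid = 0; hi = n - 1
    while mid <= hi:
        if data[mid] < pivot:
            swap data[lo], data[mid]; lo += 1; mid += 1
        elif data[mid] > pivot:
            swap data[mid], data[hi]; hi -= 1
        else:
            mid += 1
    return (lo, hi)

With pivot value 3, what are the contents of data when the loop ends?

pivot = 3; lo=0, mid=0, hi=10
data[mid]=19>3: swap data[0],data[10]; hi=9 → [2, 17, 16, 12, 11, 10, 9, 8, 5, 3, 19]
data[mid]=2<3: swap data[0],data[0]; lo=1,mid=1 → [2, 17, 16, 12, 11, 10, 9, 8, 5, 3, 19]
data[mid]=17>3: swap data[1],data[9]; hi=8 → [2, 3, 16, 12, 11, 10, 9, 8, 5, 17, 19]
data[mid]=3=3: mid=2
data[mid]=16>3: swap data[2],data[8]; hi=7 → [2, 3, 5, 12, 11, 10, 9, 8, 16, 17, 19]
data[mid]=5>3: swap data[2],data[7]; hi=6 → [2, 3, 8, 12, 11, 10, 9, 5, 16, 17, 19]
data[mid]=8>3: swap data[2],data[6]; hi=5 → [2, 3, 9, 12, 11, 10, 8, 5, 16, 17, 19]
data[mid]=9>3: swap data[2],data[5]; hi=4 → [2, 3, 10, 12, 11, 9, 8, 5, 16, 17, 19]
data[mid]=10>3: swap data[2],data[4]; hi=3 → [2, 3, 11, 12, 10, 9, 8, 5, 16, 17, 19]
data[mid]=11>3: swap data[2],data[3]; hi=2 → [2, 3, 12, 11, 10, 9, 8, 5, 16, 17, 19]
data[mid]=12>3: swap data[2],data[2]; hi=1 → [2, 3, 12, 11, 10, 9, 8, 5, 16, 17, 19]
end: lo=1, hi=1; data = [2, 3, 12, 11, 10, 9, 8, 5, 16, 17, 19]

[2, 3, 12, 11, 10, 9, 8, 5, 16, 17, 19]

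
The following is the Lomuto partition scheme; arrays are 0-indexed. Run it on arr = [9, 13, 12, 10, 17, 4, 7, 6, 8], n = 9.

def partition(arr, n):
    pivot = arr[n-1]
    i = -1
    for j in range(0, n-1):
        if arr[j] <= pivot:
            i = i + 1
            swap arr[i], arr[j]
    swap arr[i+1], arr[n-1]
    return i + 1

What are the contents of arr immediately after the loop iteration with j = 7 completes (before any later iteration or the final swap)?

[4, 7, 6, 10, 17, 9, 13, 12, 8]

pivot = arr[8] = 8; i = -1
j=0: arr[0]=9 > 8 → no swap
j=1: arr[1]=13 > 8 → no swap
j=2: arr[2]=12 > 8 → no swap
j=3: arr[3]=10 > 8 → no swap
j=4: arr[4]=17 > 8 → no swap
j=5: arr[5]=4 ≤ 8 → i=0, swap arr[0],arr[5] → [4, 13, 12, 10, 17, 9, 7, 6, 8]
j=6: arr[6]=7 ≤ 8 → i=1, swap arr[1],arr[6] → [4, 7, 12, 10, 17, 9, 13, 6, 8]
j=7: arr[7]=6 ≤ 8 → i=2, swap arr[2],arr[7] → [4, 7, 6, 10, 17, 9, 13, 12, 8]
(after j=7) arr = [4, 7, 6, 10, 17, 9, 13, 12, 8]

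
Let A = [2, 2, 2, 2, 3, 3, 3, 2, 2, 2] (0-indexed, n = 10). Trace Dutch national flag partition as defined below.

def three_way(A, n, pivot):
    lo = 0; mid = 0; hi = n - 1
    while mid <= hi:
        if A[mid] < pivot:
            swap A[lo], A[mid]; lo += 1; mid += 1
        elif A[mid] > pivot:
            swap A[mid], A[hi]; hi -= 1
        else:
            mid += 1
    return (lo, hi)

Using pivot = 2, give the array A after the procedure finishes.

lo=0 mid=0 hi=9
2=2: mid=1
2=2: mid=2
2=2: mid=3
2=2: mid=4
3>2: swap(4,9), hi=8 ⇒ [2, 2, 2, 2, 2, 3, 3, 2, 2, 3]
2=2: mid=5
3>2: swap(5,8), hi=7 ⇒ [2, 2, 2, 2, 2, 2, 3, 2, 3, 3]
2=2: mid=6
3>2: swap(6,7), hi=6 ⇒ [2, 2, 2, 2, 2, 2, 2, 3, 3, 3]
2=2: mid=7
done. lo=0 hi=6; A=[2, 2, 2, 2, 2, 2, 2, 3, 3, 3]

[2, 2, 2, 2, 2, 2, 2, 3, 3, 3]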